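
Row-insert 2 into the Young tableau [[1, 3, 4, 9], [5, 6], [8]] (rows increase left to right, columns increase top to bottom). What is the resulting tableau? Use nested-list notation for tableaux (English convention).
In row 1, 2 replaces 3 (the leftmost entry greater than 2); 3 is bumped to row 2. In row 2, 3 replaces 5 (the leftmost entry greater than 3); 5 is bumped to row 3. In row 3, 5 replaces 8 (the leftmost entry greater than 5); 8 is bumped to row 4. 8 starts a new row 4. The new tableau is [[1, 2, 4, 9], [3, 6], [5], [8]].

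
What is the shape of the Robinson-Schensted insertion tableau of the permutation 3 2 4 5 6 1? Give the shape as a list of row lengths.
Row-insert each entry into an empty tableau.

After inserting 3: P = [[3]].
After inserting 2: P = [[2], [3]].
After inserting 4: P = [[2, 4], [3]].
After inserting 5: P = [[2, 4, 5], [3]].
After inserting 6: P = [[2, 4, 5, 6], [3]].
After inserting 1: P = [[1, 4, 5, 6], [2], [3]].

The final insertion tableau P = [[1, 4, 5, 6], [2], [3]] has shape [4, 1, 1].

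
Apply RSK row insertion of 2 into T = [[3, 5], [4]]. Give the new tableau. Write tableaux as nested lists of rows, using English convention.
In row 1, 2 replaces 3 (the leftmost entry greater than 2); 3 is bumped to row 2. In row 2, 3 replaces 4 (the leftmost entry greater than 3); 4 is bumped to row 3. 4 starts a new row 3. The new tableau is [[2, 5], [3], [4]].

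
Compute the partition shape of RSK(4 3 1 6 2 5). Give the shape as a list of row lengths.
Row-insert each entry into an empty tableau.

After inserting 4: P = [[4]].
After inserting 3: P = [[3], [4]].
After inserting 1: P = [[1], [3], [4]].
After inserting 6: P = [[1, 6], [3], [4]].
After inserting 2: P = [[1, 2], [3, 6], [4]].
After inserting 5: P = [[1, 2, 5], [3, 6], [4]].

The final insertion tableau P = [[1, 2, 5], [3, 6], [4]] has shape [3, 2, 1].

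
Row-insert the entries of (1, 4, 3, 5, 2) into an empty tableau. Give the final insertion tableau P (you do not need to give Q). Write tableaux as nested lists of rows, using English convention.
P = [[1, 2, 5], [3], [4]]

Insert 1: appended to row 1. P = [[1]].
Insert 4: appended to row 1. P = [[1, 4]].
Insert 3: 3 bumps 4 from row 1; 4 starts row 2. P = [[1, 3], [4]].
Insert 5: appended to row 1. P = [[1, 3, 5], [4]].
Insert 2: 2 bumps 3 from row 1; 3 bumps 4 from row 2; 4 starts row 3. P = [[1, 2, 5], [3], [4]].

So P = [[1, 2, 5], [3], [4]].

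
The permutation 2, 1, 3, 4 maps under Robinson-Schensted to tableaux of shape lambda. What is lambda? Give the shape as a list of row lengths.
Row-insert each entry into an empty tableau.

After inserting 2: P = [[2]].
After inserting 1: P = [[1], [2]].
After inserting 3: P = [[1, 3], [2]].
After inserting 4: P = [[1, 3, 4], [2]].

The final insertion tableau P = [[1, 3, 4], [2]] has shape [3, 1].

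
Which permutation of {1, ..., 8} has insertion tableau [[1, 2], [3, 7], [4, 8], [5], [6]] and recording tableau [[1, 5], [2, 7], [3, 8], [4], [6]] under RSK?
Reverse RSK: for i = n, n-1, ..., 1, locate i in Q, remove the corresponding corner cell from P, and reverse-bump its entry up through P; the value ejected from row 1 is w(i).

So w = 6 5 4 3 8 1 7 2.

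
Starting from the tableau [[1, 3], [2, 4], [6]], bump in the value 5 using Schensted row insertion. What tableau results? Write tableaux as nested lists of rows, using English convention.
[[1, 3, 5], [2, 4], [6]]

5 is larger than every entry of row 1, so it is appended to row 1. The new tableau is [[1, 3, 5], [2, 4], [6]].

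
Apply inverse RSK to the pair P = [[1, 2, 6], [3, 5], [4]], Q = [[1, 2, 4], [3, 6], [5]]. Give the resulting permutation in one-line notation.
Reverse RSK: for i = n, n-1, ..., 1, locate i in Q, remove the corresponding corner cell from P, and reverse-bump its entry up through P; the value ejected from row 1 is w(i).

So w = 4 5 3 6 1 2.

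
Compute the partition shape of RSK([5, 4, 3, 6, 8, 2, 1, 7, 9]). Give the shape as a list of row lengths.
[4, 2, 1, 1, 1]

Row-insert each entry into an empty tableau.

After inserting 5: P = [[5]].
After inserting 4: P = [[4], [5]].
After inserting 3: P = [[3], [4], [5]].
After inserting 6: P = [[3, 6], [4], [5]].
After inserting 8: P = [[3, 6, 8], [4], [5]].
After inserting 2: P = [[2, 6, 8], [3], [4], [5]].
After inserting 1: P = [[1, 6, 8], [2], [3], [4], [5]].
After inserting 7: P = [[1, 6, 7], [2, 8], [3], [4], [5]].
After inserting 9: P = [[1, 6, 7, 9], [2, 8], [3], [4], [5]].

The final insertion tableau P = [[1, 6, 7, 9], [2, 8], [3], [4], [5]] has shape [4, 2, 1, 1, 1].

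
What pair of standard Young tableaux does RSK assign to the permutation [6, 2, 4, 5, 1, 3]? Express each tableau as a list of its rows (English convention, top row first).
P = [[1, 3, 5], [2, 4], [6]], Q = [[1, 3, 4], [2, 6], [5]]

Insert each entry of the permutation into P by Schensted row insertion, recording in Q the position of each new cell.

Insert 6: appended to row 1. P = [[6]], Q = [[1]].
Insert 2: 2 bumps 6 from row 1; 6 starts row 2. P = [[2], [6]], Q = [[1], [2]].
Insert 4: appended to row 1. P = [[2, 4], [6]], Q = [[1, 3], [2]].
Insert 5: appended to row 1. P = [[2, 4, 5], [6]], Q = [[1, 3, 4], [2]].
Insert 1: 1 bumps 2 from row 1; 2 bumps 6 from row 2; 6 starts row 3. P = [[1, 4, 5], [2], [6]], Q = [[1, 3, 4], [2], [5]].
Insert 3: 3 bumps 4 from row 1; 4 appends to row 2. P = [[1, 3, 5], [2, 4], [6]], Q = [[1, 3, 4], [2, 6], [5]].

So P = [[1, 3, 5], [2, 4], [6]], Q = [[1, 3, 4], [2, 6], [5]].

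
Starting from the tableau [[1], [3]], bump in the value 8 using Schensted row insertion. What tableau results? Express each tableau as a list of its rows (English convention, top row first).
8 is larger than every entry of row 1, so it is appended to row 1. The new tableau is [[1, 8], [3]].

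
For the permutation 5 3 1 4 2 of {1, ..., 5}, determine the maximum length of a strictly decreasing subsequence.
3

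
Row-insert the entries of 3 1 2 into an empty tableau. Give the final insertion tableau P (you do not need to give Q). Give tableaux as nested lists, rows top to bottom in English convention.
P = [[1, 2], [3]]

Insert 3: appended to row 1. P = [[3]].
Insert 1: 1 bumps 3 from row 1; 3 starts row 2. P = [[1], [3]].
Insert 2: appended to row 1. P = [[1, 2], [3]].

So P = [[1, 2], [3]].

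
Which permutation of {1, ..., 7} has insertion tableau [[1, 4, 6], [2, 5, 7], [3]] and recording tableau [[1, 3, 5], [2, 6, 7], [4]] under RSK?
3 2 5 1 7 4 6

Reverse RSK: for i = n, n-1, ..., 1, locate i in Q, remove the corresponding corner cell from P, and reverse-bump its entry up through P; the value ejected from row 1 is w(i).

So w = 3 2 5 1 7 4 6.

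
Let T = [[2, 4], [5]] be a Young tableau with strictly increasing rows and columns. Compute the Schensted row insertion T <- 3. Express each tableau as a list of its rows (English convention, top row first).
In row 1, 3 replaces 4 (the leftmost entry greater than 3); 4 is bumped to row 2. In row 2, 4 replaces 5 (the leftmost entry greater than 4); 5 is bumped to row 3. 5 starts a new row 3. The new tableau is [[2, 3], [4], [5]].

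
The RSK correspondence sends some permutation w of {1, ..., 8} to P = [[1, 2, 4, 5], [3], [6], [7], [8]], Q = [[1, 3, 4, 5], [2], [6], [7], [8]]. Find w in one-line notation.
Reverse RSK: for i = n, n-1, ..., 1, locate i in Q, remove the corresponding corner cell from P, and reverse-bump its entry up through P; the value ejected from row 1 is w(i).

So w = 8 1 3 4 7 6 5 2.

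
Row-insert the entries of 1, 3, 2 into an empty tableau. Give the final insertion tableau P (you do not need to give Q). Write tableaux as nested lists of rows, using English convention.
Insert 1: appended to row 1. P = [[1]].
Insert 3: appended to row 1. P = [[1, 3]].
Insert 2: 2 bumps 3 from row 1; 3 starts row 2. P = [[1, 2], [3]].

So P = [[1, 2], [3]].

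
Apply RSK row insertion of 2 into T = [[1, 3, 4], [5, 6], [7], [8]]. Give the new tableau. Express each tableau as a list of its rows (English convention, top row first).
In row 1, 2 replaces 3 (the leftmost entry greater than 2); 3 is bumped to row 2. In row 2, 3 replaces 5 (the leftmost entry greater than 3); 5 is bumped to row 3. In row 3, 5 replaces 7 (the leftmost entry greater than 5); 7 is bumped to row 4. In row 4, 7 replaces 8 (the leftmost entry greater than 7); 8 is bumped to row 5. 8 starts a new row 5. The new tableau is [[1, 2, 4], [3, 6], [5], [7], [8]].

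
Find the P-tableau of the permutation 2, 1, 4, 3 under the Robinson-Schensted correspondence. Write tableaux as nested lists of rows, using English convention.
Insert 2: appended to row 1. P = [[2]].
Insert 1: 1 bumps 2 from row 1; 2 starts row 2. P = [[1], [2]].
Insert 4: appended to row 1. P = [[1, 4], [2]].
Insert 3: 3 bumps 4 from row 1; 4 appends to row 2. P = [[1, 3], [2, 4]].

So P = [[1, 3], [2, 4]].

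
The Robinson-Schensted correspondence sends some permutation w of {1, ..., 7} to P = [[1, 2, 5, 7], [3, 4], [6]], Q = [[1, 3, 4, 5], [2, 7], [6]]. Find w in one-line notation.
Reverse the RSK construction: for i from n down to 1, find the cell of Q containing i, remove the entry at that cell from P, and reverse-bump it up through P; the value ejected from row 1 is w(i).

Step i=7: Q has 7 at row 2, column 2; remove 4 from row 2 of P and reverse-bump: 4 enters row 1 and ejects 2. So w(7) = 2. P is now [[1, 4, 5, 7], [3], [6]].
Step i=6: Q has 6 at row 3, column 1; remove 6 from row 3 of P and reverse-bump: 6 enters row 2 and ejects 3; 3 enters row 1 and ejects 1. So w(6) = 1. P is now [[3, 4, 5, 7], [6]].
Step i=5: Q has 5 at row 1, column 4; remove that cell from P, ejecting 7. So w(5) = 7. P is now [[3, 4, 5], [6]].
Step i=4: Q has 4 at row 1, column 3; remove that cell from P, ejecting 5. So w(4) = 5. P is now [[3, 4], [6]].
Step i=3: Q has 3 at row 1, column 2; remove that cell from P, ejecting 4. So w(3) = 4. P is now [[3], [6]].
Step i=2: Q has 2 at row 2, column 1; remove 6 from row 2 of P and reverse-bump: 6 enters row 1 and ejects 3. So w(2) = 3. P is now [[6]].
Step i=1: Q has 1 at row 1, column 1; remove that cell from P, ejecting 6. So w(1) = 6. P is now [].

So w = 6 3 4 5 7 1 2.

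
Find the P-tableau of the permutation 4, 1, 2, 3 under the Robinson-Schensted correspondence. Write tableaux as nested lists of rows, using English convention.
After inserting 4: P = [[4]].
After inserting 1: P = [[1], [4]].
After inserting 2: P = [[1, 2], [4]].
After inserting 3: P = [[1, 2, 3], [4]].

So P = [[1, 2, 3], [4]].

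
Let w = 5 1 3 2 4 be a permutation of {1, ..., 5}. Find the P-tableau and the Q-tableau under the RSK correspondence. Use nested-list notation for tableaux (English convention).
P = [[1, 2, 4], [3], [5]], Q = [[1, 3, 5], [2], [4]]

Insert each entry of the permutation into P by Schensted row insertion, recording in Q the position of each new cell.

After inserting 5: P = [[5]].
After inserting 1: P = [[1], [5]].
After inserting 3: P = [[1, 3], [5]].
After inserting 2: P = [[1, 2], [3], [5]].
After inserting 4: P = [[1, 2, 4], [3], [5]].

So P = [[1, 2, 4], [3], [5]], Q = [[1, 3, 5], [2], [4]].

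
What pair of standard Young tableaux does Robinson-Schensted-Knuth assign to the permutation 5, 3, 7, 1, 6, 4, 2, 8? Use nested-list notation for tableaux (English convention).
Insert each entry of the permutation into P by Schensted row insertion, recording in Q the position of each new cell.

Insert 5: appended to row 1. P = [[5]].
Insert 3: 3 bumps 5 from row 1; 5 starts row 2. P = [[3], [5]].
Insert 7: appended to row 1. P = [[3, 7], [5]].
Insert 1: 1 bumps 3 from row 1; 3 bumps 5 from row 2; 5 starts row 3. P = [[1, 7], [3], [5]].
Insert 6: 6 bumps 7 from row 1; 7 appends to row 2. P = [[1, 6], [3, 7], [5]].
Insert 4: 4 bumps 6 from row 1; 6 bumps 7 from row 2; 7 appends to row 3. P = [[1, 4], [3, 6], [5, 7]].
Insert 2: 2 bumps 4 from row 1; 4 bumps 6 from row 2; 6 bumps 7 from row 3; 7 starts row 4. P = [[1, 2], [3, 4], [5, 6], [7]].
Insert 8: appended to row 1. P = [[1, 2, 8], [3, 4], [5, 6], [7]].

So P = [[1, 2, 8], [3, 4], [5, 6], [7]], Q = [[1, 3, 8], [2, 5], [4, 6], [7]].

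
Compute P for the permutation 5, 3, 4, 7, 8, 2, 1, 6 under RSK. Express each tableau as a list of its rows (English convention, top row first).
P = [[1, 4, 6, 8], [2, 7], [3], [5]]

After inserting 5: P = [[5]].
After inserting 3: P = [[3], [5]].
After inserting 4: P = [[3, 4], [5]].
After inserting 7: P = [[3, 4, 7], [5]].
After inserting 8: P = [[3, 4, 7, 8], [5]].
After inserting 2: P = [[2, 4, 7, 8], [3], [5]].
After inserting 1: P = [[1, 4, 7, 8], [2], [3], [5]].
After inserting 6: P = [[1, 4, 6, 8], [2, 7], [3], [5]].

So P = [[1, 4, 6, 8], [2, 7], [3], [5]].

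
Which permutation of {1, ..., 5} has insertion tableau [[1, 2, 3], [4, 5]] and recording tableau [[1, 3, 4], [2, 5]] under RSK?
4 1 2 5 3

Reverse the RSK construction: for i from n down to 1, find the cell of Q containing i, remove the entry at that cell from P, and reverse-bump it up through P; the value ejected from row 1 is w(i).

Step i=5: Q has 5 at row 2, column 2; remove 5 from row 2 of P and reverse-bump: 5 enters row 1 and ejects 3. So w(5) = 3. P is now [[1, 2, 5], [4]].
Step i=4: Q has 4 at row 1, column 3; remove that cell from P, ejecting 5. So w(4) = 5. P is now [[1, 2], [4]].
Step i=3: Q has 3 at row 1, column 2; remove that cell from P, ejecting 2. So w(3) = 2. P is now [[1], [4]].
Step i=2: Q has 2 at row 2, column 1; remove 4 from row 2 of P and reverse-bump: 4 enters row 1 and ejects 1. So w(2) = 1. P is now [[4]].
Step i=1: Q has 1 at row 1, column 1; remove that cell from P, ejecting 4. So w(1) = 4. P is now [].

So w = 4 1 2 5 3.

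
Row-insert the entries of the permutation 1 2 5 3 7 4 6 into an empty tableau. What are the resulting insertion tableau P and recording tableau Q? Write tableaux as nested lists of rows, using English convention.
P = [[1, 2, 3, 4, 6], [5, 7]], Q = [[1, 2, 3, 5, 7], [4, 6]]

Insert each entry of the permutation into P by Schensted row insertion, recording in Q the position of each new cell.

Insert 1: appended to row 1. P = [[1]].
Insert 2: appended to row 1. P = [[1, 2]].
Insert 5: appended to row 1. P = [[1, 2, 5]].
Insert 3: 3 bumps 5 from row 1; 5 starts row 2. P = [[1, 2, 3], [5]].
Insert 7: appended to row 1. P = [[1, 2, 3, 7], [5]].
Insert 4: 4 bumps 7 from row 1; 7 appends to row 2. P = [[1, 2, 3, 4], [5, 7]].
Insert 6: appended to row 1. P = [[1, 2, 3, 4, 6], [5, 7]].

So P = [[1, 2, 3, 4, 6], [5, 7]], Q = [[1, 2, 3, 5, 7], [4, 6]].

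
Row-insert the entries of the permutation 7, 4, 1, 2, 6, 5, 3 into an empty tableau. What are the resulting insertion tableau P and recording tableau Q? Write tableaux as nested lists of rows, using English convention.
P = [[1, 2, 3], [4, 5], [6], [7]], Q = [[1, 4, 5], [2, 6], [3], [7]]

Insert each entry of the permutation into P by Schensted row insertion, recording in Q the position of each new cell.

After inserting 7: P = [[7]].
After inserting 4: P = [[4], [7]].
After inserting 1: P = [[1], [4], [7]].
After inserting 2: P = [[1, 2], [4], [7]].
After inserting 6: P = [[1, 2, 6], [4], [7]].
After inserting 5: P = [[1, 2, 5], [4, 6], [7]].
After inserting 3: P = [[1, 2, 3], [4, 5], [6], [7]].

So P = [[1, 2, 3], [4, 5], [6], [7]], Q = [[1, 4, 5], [2, 6], [3], [7]].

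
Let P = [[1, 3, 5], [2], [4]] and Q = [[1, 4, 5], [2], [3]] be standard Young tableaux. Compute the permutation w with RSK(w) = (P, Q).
4 2 1 3 5

Reverse the RSK construction: for i from n down to 1, find the cell of Q containing i, remove the entry at that cell from P, and reverse-bump it up through P; the value ejected from row 1 is w(i).

Step i=5: Q has 5 at row 1, column 3; remove that cell from P, ejecting 5. So w(5) = 5. P is now [[1, 3], [2], [4]].
Step i=4: Q has 4 at row 1, column 2; remove that cell from P, ejecting 3. So w(4) = 3. P is now [[1], [2], [4]].
Step i=3: Q has 3 at row 3, column 1; remove 4 from row 3 of P and reverse-bump: 4 enters row 2 and ejects 2; 2 enters row 1 and ejects 1. So w(3) = 1. P is now [[2], [4]].
Step i=2: Q has 2 at row 2, column 1; remove 4 from row 2 of P and reverse-bump: 4 enters row 1 and ejects 2. So w(2) = 2. P is now [[4]].
Step i=1: Q has 1 at row 1, column 1; remove that cell from P, ejecting 4. So w(1) = 4. P is now [].

So w = 4 2 1 3 5.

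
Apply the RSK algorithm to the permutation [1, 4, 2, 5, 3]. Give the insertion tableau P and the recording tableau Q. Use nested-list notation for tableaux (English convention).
Insert each entry of the permutation into P by Schensted row insertion, recording in Q the position of each new cell.

Insert 1: appended to row 1. P = [[1]].
Insert 4: appended to row 1. P = [[1, 4]].
Insert 2: 2 bumps 4 from row 1; 4 starts row 2. P = [[1, 2], [4]].
Insert 5: appended to row 1. P = [[1, 2, 5], [4]].
Insert 3: 3 bumps 5 from row 1; 5 appends to row 2. P = [[1, 2, 3], [4, 5]].

So P = [[1, 2, 3], [4, 5]], Q = [[1, 2, 4], [3, 5]].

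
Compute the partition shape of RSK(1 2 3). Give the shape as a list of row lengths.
[3]

Row-insert each entry into an empty tableau.

After inserting 1: P = [[1]].
After inserting 2: P = [[1, 2]].
After inserting 3: P = [[1, 2, 3]].

The final insertion tableau P = [[1, 2, 3]] has shape [3].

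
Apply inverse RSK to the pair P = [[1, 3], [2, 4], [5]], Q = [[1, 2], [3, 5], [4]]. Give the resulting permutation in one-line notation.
Reverse RSK: for i = n, n-1, ..., 1, locate i in Q, remove the corresponding corner cell from P, and reverse-bump its entry up through P; the value ejected from row 1 is w(i).

So w = 2 5 4 1 3.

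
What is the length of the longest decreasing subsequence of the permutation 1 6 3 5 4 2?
4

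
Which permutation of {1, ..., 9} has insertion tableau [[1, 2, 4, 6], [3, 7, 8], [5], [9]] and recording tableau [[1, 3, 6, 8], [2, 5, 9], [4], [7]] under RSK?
9 5 7 1 3 4 2 8 6

Reverse RSK: for i = n, n-1, ..., 1, locate i in Q, remove the corresponding corner cell from P, and reverse-bump its entry up through P; the value ejected from row 1 is w(i).

So w = 9 5 7 1 3 4 2 8 6.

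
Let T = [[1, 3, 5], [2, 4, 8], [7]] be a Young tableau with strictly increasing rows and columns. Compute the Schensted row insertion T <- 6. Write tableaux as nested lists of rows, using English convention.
6 is larger than every entry of row 1, so it is appended to row 1. The new tableau is [[1, 3, 5, 6], [2, 4, 8], [7]].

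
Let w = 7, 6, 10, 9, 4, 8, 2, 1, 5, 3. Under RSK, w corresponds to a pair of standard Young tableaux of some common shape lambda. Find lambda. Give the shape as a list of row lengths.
RSK row insertion gives P = [[1, 3], [2, 5], [4, 8], [6, 9], [7, 10]], which has shape [2, 2, 2, 2, 2].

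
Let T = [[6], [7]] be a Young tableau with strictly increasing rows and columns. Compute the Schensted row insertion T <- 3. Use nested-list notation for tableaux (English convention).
In row 1, 3 replaces 6 (the leftmost entry greater than 3); 6 is bumped to row 2. In row 2, 6 replaces 7 (the leftmost entry greater than 6); 7 is bumped to row 3. 7 starts a new row 3. The new tableau is [[3], [6], [7]].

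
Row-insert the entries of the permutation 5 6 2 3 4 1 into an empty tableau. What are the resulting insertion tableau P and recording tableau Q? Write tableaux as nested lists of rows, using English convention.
Insert each entry of the permutation into P by Schensted row insertion, recording in Q the position of each new cell.

Insert 5: appended to row 1. P = [[5]].
Insert 6: appended to row 1. P = [[5, 6]].
Insert 2: 2 bumps 5 from row 1; 5 starts row 2. P = [[2, 6], [5]].
Insert 3: 3 bumps 6 from row 1; 6 appends to row 2. P = [[2, 3], [5, 6]].
Insert 4: appended to row 1. P = [[2, 3, 4], [5, 6]].
Insert 1: 1 bumps 2 from row 1; 2 bumps 5 from row 2; 5 starts row 3. P = [[1, 3, 4], [2, 6], [5]].

So P = [[1, 3, 4], [2, 6], [5]], Q = [[1, 2, 5], [3, 4], [6]].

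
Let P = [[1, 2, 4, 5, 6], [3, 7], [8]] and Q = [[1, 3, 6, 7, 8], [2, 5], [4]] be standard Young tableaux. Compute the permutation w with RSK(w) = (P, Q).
8 3 7 1 2 4 5 6

Reverse RSK: for i = n, n-1, ..., 1, locate i in Q, remove the corresponding corner cell from P, and reverse-bump its entry up through P; the value ejected from row 1 is w(i).

So w = 8 3 7 1 2 4 5 6.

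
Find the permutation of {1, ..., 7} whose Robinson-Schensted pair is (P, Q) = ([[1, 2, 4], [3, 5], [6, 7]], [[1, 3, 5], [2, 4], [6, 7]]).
Reverse the RSK construction: for i from n down to 1, find the cell of Q containing i, remove the entry at that cell from P, and reverse-bump it up through P; the value ejected from row 1 is w(i).

Step i=7: Q has 7 at row 3, column 2; remove 7 from row 3 of P and reverse-bump: 7 enters row 2 and ejects 5; 5 enters row 1 and ejects 4. So w(7) = 4. P is now [[1, 2, 5], [3, 7], [6]].
Step i=6: Q has 6 at row 3, column 1; remove 6 from row 3 of P and reverse-bump: 6 enters row 2 and ejects 3; 3 enters row 1 and ejects 2. So w(6) = 2. P is now [[1, 3, 5], [6, 7]].
Step i=5: Q has 5 at row 1, column 3; remove that cell from P, ejecting 5. So w(5) = 5. P is now [[1, 3], [6, 7]].
Step i=4: Q has 4 at row 2, column 2; remove 7 from row 2 of P and reverse-bump: 7 enters row 1 and ejects 3. So w(4) = 3. P is now [[1, 7], [6]].
Step i=3: Q has 3 at row 1, column 2; remove that cell from P, ejecting 7. So w(3) = 7. P is now [[1], [6]].
Step i=2: Q has 2 at row 2, column 1; remove 6 from row 2 of P and reverse-bump: 6 enters row 1 and ejects 1. So w(2) = 1. P is now [[6]].
Step i=1: Q has 1 at row 1, column 1; remove that cell from P, ejecting 6. So w(1) = 6. P is now [].

So w = 6 1 7 3 5 2 4.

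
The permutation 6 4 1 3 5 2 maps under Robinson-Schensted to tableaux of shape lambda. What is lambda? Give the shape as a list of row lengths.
[3, 1, 1, 1]

Row-insert each entry into an empty tableau.

After inserting 6: P = [[6]].
After inserting 4: P = [[4], [6]].
After inserting 1: P = [[1], [4], [6]].
After inserting 3: P = [[1, 3], [4], [6]].
After inserting 5: P = [[1, 3, 5], [4], [6]].
After inserting 2: P = [[1, 2, 5], [3], [4], [6]].

The final insertion tableau P = [[1, 2, 5], [3], [4], [6]] has shape [3, 1, 1, 1].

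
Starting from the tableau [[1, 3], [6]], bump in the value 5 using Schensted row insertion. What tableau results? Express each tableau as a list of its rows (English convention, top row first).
[[1, 3, 5], [6]]

5 is larger than every entry of row 1, so it is appended to row 1. The new tableau is [[1, 3, 5], [6]].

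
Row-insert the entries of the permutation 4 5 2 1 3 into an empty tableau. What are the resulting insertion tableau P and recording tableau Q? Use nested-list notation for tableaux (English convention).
Insert each entry of the permutation into P by Schensted row insertion, recording in Q the position of each new cell.

Insert 4: appended to row 1. P = [[4]].
Insert 5: appended to row 1. P = [[4, 5]].
Insert 2: 2 bumps 4 from row 1; 4 starts row 2. P = [[2, 5], [4]].
Insert 1: 1 bumps 2 from row 1; 2 bumps 4 from row 2; 4 starts row 3. P = [[1, 5], [2], [4]].
Insert 3: 3 bumps 5 from row 1; 5 appends to row 2. P = [[1, 3], [2, 5], [4]].

So P = [[1, 3], [2, 5], [4]], Q = [[1, 2], [3, 5], [4]].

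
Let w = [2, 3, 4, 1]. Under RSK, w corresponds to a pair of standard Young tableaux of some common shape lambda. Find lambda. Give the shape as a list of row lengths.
[3, 1]

RSK row insertion gives P = [[1, 3, 4], [2]], which has shape [3, 1].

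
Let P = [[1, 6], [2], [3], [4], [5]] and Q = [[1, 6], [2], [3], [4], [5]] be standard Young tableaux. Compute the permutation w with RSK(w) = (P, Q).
5 4 3 2 1 6

Reverse the RSK construction: for i from n down to 1, find the cell of Q containing i, remove the entry at that cell from P, and reverse-bump it up through P; the value ejected from row 1 is w(i).

Step i=6: Q has 6 at row 1, column 2; remove that cell from P, ejecting 6. So w(6) = 6. P is now [[1], [2], [3], [4], [5]].
Step i=5: Q has 5 at row 5, column 1; remove 5 from row 5 of P and reverse-bump: 5 enters row 4 and ejects 4; 4 enters row 3 and ejects 3; 3 enters row 2 and ejects 2; 2 enters row 1 and ejects 1. So w(5) = 1. P is now [[2], [3], [4], [5]].
Step i=4: Q has 4 at row 4, column 1; remove 5 from row 4 of P and reverse-bump: 5 enters row 3 and ejects 4; 4 enters row 2 and ejects 3; 3 enters row 1 and ejects 2. So w(4) = 2. P is now [[3], [4], [5]].
Step i=3: Q has 3 at row 3, column 1; remove 5 from row 3 of P and reverse-bump: 5 enters row 2 and ejects 4; 4 enters row 1 and ejects 3. So w(3) = 3. P is now [[4], [5]].
Step i=2: Q has 2 at row 2, column 1; remove 5 from row 2 of P and reverse-bump: 5 enters row 1 and ejects 4. So w(2) = 4. P is now [[5]].
Step i=1: Q has 1 at row 1, column 1; remove that cell from P, ejecting 5. So w(1) = 5. P is now [].

So w = 5 4 3 2 1 6.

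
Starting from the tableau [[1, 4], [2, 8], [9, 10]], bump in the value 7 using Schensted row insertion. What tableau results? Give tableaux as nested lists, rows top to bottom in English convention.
[[1, 4, 7], [2, 8], [9, 10]]

7 is larger than every entry of row 1, so it is appended to row 1. The new tableau is [[1, 4, 7], [2, 8], [9, 10]].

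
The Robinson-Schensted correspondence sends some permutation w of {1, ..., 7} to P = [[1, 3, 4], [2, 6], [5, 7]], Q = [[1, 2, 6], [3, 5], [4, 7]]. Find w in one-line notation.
5 7 2 1 3 6 4

Reverse RSK: for i = n, n-1, ..., 1, locate i in Q, remove the corresponding corner cell from P, and reverse-bump its entry up through P; the value ejected from row 1 is w(i).

So w = 5 7 2 1 3 6 4.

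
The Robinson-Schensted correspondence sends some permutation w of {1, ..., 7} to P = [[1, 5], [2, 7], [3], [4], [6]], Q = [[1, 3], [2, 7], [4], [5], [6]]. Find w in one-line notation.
6 4 7 3 2 1 5

Reverse the RSK construction: for i from n down to 1, find the cell of Q containing i, remove the entry at that cell from P, and reverse-bump it up through P; the value ejected from row 1 is w(i).

Step i=7: Q has 7 at row 2, column 2; remove 7 from row 2 of P and reverse-bump: 7 enters row 1 and ejects 5. So w(7) = 5. P is now [[1, 7], [2], [3], [4], [6]].
Step i=6: Q has 6 at row 5, column 1; remove 6 from row 5 of P and reverse-bump: 6 enters row 4 and ejects 4; 4 enters row 3 and ejects 3; 3 enters row 2 and ejects 2; 2 enters row 1 and ejects 1. So w(6) = 1. P is now [[2, 7], [3], [4], [6]].
Step i=5: Q has 5 at row 4, column 1; remove 6 from row 4 of P and reverse-bump: 6 enters row 3 and ejects 4; 4 enters row 2 and ejects 3; 3 enters row 1 and ejects 2. So w(5) = 2. P is now [[3, 7], [4], [6]].
Step i=4: Q has 4 at row 3, column 1; remove 6 from row 3 of P and reverse-bump: 6 enters row 2 and ejects 4; 4 enters row 1 and ejects 3. So w(4) = 3. P is now [[4, 7], [6]].
Step i=3: Q has 3 at row 1, column 2; remove that cell from P, ejecting 7. So w(3) = 7. P is now [[4], [6]].
Step i=2: Q has 2 at row 2, column 1; remove 6 from row 2 of P and reverse-bump: 6 enters row 1 and ejects 4. So w(2) = 4. P is now [[6]].
Step i=1: Q has 1 at row 1, column 1; remove that cell from P, ejecting 6. So w(1) = 6. P is now [].

So w = 6 4 7 3 2 1 5.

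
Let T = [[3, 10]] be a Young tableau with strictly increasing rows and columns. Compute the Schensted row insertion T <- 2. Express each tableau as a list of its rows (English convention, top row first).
In row 1, 2 replaces 3 (the leftmost entry greater than 2); 3 is bumped to row 2. 3 starts a new row 2. The new tableau is [[2, 10], [3]].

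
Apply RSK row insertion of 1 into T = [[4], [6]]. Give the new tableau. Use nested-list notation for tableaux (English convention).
In row 1, 1 replaces 4 (the leftmost entry greater than 1); 4 is bumped to row 2. In row 2, 4 replaces 6 (the leftmost entry greater than 4); 6 is bumped to row 3. 6 starts a new row 3. The new tableau is [[1], [4], [6]].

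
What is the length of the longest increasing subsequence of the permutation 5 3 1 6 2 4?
3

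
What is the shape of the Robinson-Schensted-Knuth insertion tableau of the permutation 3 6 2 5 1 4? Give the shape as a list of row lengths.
Row-insert each entry into an empty tableau.

After inserting 3: P = [[3]].
After inserting 6: P = [[3, 6]].
After inserting 2: P = [[2, 6], [3]].
After inserting 5: P = [[2, 5], [3, 6]].
After inserting 1: P = [[1, 5], [2, 6], [3]].
After inserting 4: P = [[1, 4], [2, 5], [3, 6]].

The final insertion tableau P = [[1, 4], [2, 5], [3, 6]] has shape [2, 2, 2].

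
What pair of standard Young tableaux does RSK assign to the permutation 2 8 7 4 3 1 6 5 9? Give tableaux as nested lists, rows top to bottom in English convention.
P = [[1, 3, 5, 9], [2, 6], [4], [7], [8]], Q = [[1, 2, 7, 9], [3, 8], [4], [5], [6]]

Insert each entry of the permutation into P by Schensted row insertion, recording in Q the position of each new cell.

Insert 2: appended to row 1. P = [[2]].
Insert 8: appended to row 1. P = [[2, 8]].
Insert 7: 7 bumps 8 from row 1; 8 starts row 2. P = [[2, 7], [8]].
Insert 4: 4 bumps 7 from row 1; 7 bumps 8 from row 2; 8 starts row 3. P = [[2, 4], [7], [8]].
Insert 3: 3 bumps 4 from row 1; 4 bumps 7 from row 2; 7 bumps 8 from row 3; 8 starts row 4. P = [[2, 3], [4], [7], [8]].
Insert 1: 1 bumps 2 from row 1; 2 bumps 4 from row 2; 4 bumps 7 from row 3; 7 bumps 8 from row 4; 8 starts row 5. P = [[1, 3], [2], [4], [7], [8]].
Insert 6: appended to row 1. P = [[1, 3, 6], [2], [4], [7], [8]].
Insert 5: 5 bumps 6 from row 1; 6 appends to row 2. P = [[1, 3, 5], [2, 6], [4], [7], [8]].
Insert 9: appended to row 1. P = [[1, 3, 5, 9], [2, 6], [4], [7], [8]].

So P = [[1, 3, 5, 9], [2, 6], [4], [7], [8]], Q = [[1, 2, 7, 9], [3, 8], [4], [5], [6]].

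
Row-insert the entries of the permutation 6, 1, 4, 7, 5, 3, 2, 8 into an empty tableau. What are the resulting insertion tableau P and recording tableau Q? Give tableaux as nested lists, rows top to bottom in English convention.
Insert each entry of the permutation into P by Schensted row insertion, recording in Q the position of each new cell.

Insert 6: appended to row 1. P = [[6]].
Insert 1: 1 bumps 6 from row 1; 6 starts row 2. P = [[1], [6]].
Insert 4: appended to row 1. P = [[1, 4], [6]].
Insert 7: appended to row 1. P = [[1, 4, 7], [6]].
Insert 5: 5 bumps 7 from row 1; 7 appends to row 2. P = [[1, 4, 5], [6, 7]].
Insert 3: 3 bumps 4 from row 1; 4 bumps 6 from row 2; 6 starts row 3. P = [[1, 3, 5], [4, 7], [6]].
Insert 2: 2 bumps 3 from row 1; 3 bumps 4 from row 2; 4 bumps 6 from row 3; 6 starts row 4. P = [[1, 2, 5], [3, 7], [4], [6]].
Insert 8: appended to row 1. P = [[1, 2, 5, 8], [3, 7], [4], [6]].

So P = [[1, 2, 5, 8], [3, 7], [4], [6]], Q = [[1, 3, 4, 8], [2, 5], [6], [7]].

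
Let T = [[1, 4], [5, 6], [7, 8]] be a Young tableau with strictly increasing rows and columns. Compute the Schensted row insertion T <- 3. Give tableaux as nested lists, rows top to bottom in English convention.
In row 1, 3 replaces 4 (the leftmost entry greater than 3); 4 is bumped to row 2. In row 2, 4 replaces 5 (the leftmost entry greater than 4); 5 is bumped to row 3. In row 3, 5 replaces 7 (the leftmost entry greater than 5); 7 is bumped to row 4. 7 starts a new row 4. The new tableau is [[1, 3], [4, 6], [5, 8], [7]].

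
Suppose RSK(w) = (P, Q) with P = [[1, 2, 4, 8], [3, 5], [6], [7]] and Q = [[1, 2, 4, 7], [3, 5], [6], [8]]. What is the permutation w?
1 3 2 7 6 5 8 4

Reverse the RSK construction: for i from n down to 1, find the cell of Q containing i, remove the entry at that cell from P, and reverse-bump it up through P; the value ejected from row 1 is w(i).

Step i=8: Q has 8 at row 4, column 1; remove 7 from row 4 of P and reverse-bump: 7 enters row 3 and ejects 6; 6 enters row 2 and ejects 5; 5 enters row 1 and ejects 4. So w(8) = 4. P is now [[1, 2, 5, 8], [3, 6], [7]].
Step i=7: Q has 7 at row 1, column 4; remove that cell from P, ejecting 8. So w(7) = 8. P is now [[1, 2, 5], [3, 6], [7]].
Step i=6: Q has 6 at row 3, column 1; remove 7 from row 3 of P and reverse-bump: 7 enters row 2 and ejects 6; 6 enters row 1 and ejects 5. So w(6) = 5. P is now [[1, 2, 6], [3, 7]].
Step i=5: Q has 5 at row 2, column 2; remove 7 from row 2 of P and reverse-bump: 7 enters row 1 and ejects 6. So w(5) = 6. P is now [[1, 2, 7], [3]].
Step i=4: Q has 4 at row 1, column 3; remove that cell from P, ejecting 7. So w(4) = 7. P is now [[1, 2], [3]].
Step i=3: Q has 3 at row 2, column 1; remove 3 from row 2 of P and reverse-bump: 3 enters row 1 and ejects 2. So w(3) = 2. P is now [[1, 3]].
Step i=2: Q has 2 at row 1, column 2; remove that cell from P, ejecting 3. So w(2) = 3. P is now [[1]].
Step i=1: Q has 1 at row 1, column 1; remove that cell from P, ejecting 1. So w(1) = 1. P is now [].

So w = 1 3 2 7 6 5 8 4.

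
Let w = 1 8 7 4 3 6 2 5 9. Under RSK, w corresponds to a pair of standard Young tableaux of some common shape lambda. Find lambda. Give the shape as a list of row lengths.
[4, 2, 1, 1, 1]

Row-insert each entry into an empty tableau.

After inserting 1: P = [[1]].
After inserting 8: P = [[1, 8]].
After inserting 7: P = [[1, 7], [8]].
After inserting 4: P = [[1, 4], [7], [8]].
After inserting 3: P = [[1, 3], [4], [7], [8]].
After inserting 6: P = [[1, 3, 6], [4], [7], [8]].
After inserting 2: P = [[1, 2, 6], [3], [4], [7], [8]].
After inserting 5: P = [[1, 2, 5], [3, 6], [4], [7], [8]].
After inserting 9: P = [[1, 2, 5, 9], [3, 6], [4], [7], [8]].

The final insertion tableau P = [[1, 2, 5, 9], [3, 6], [4], [7], [8]] has shape [4, 2, 1, 1, 1].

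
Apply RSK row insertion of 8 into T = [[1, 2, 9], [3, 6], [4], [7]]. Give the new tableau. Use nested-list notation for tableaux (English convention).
[[1, 2, 8], [3, 6, 9], [4], [7]]

In row 1, 8 replaces 9 (the leftmost entry greater than 8); 9 is bumped to row 2. 9 is appended to row 2. The new tableau is [[1, 2, 8], [3, 6, 9], [4], [7]].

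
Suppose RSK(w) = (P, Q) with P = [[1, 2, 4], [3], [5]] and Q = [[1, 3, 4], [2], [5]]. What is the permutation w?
5 1 3 4 2

Reverse the RSK construction: for i from n down to 1, find the cell of Q containing i, remove the entry at that cell from P, and reverse-bump it up through P; the value ejected from row 1 is w(i).

Step i=5: Q has 5 at row 3, column 1; remove 5 from row 3 of P and reverse-bump: 5 enters row 2 and ejects 3; 3 enters row 1 and ejects 2. So w(5) = 2. P is now [[1, 3, 4], [5]].
Step i=4: Q has 4 at row 1, column 3; remove that cell from P, ejecting 4. So w(4) = 4. P is now [[1, 3], [5]].
Step i=3: Q has 3 at row 1, column 2; remove that cell from P, ejecting 3. So w(3) = 3. P is now [[1], [5]].
Step i=2: Q has 2 at row 2, column 1; remove 5 from row 2 of P and reverse-bump: 5 enters row 1 and ejects 1. So w(2) = 1. P is now [[5]].
Step i=1: Q has 1 at row 1, column 1; remove that cell from P, ejecting 5. So w(1) = 5. P is now [].

So w = 5 1 3 4 2.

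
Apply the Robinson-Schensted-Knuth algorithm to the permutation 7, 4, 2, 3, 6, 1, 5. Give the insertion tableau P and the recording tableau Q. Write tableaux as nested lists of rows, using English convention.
P = [[1, 3, 5], [2, 6], [4], [7]], Q = [[1, 4, 5], [2, 7], [3], [6]]

Insert each entry of the permutation into P by Schensted row insertion, recording in Q the position of each new cell.

Insert 7: appended to row 1. P = [[7]].
Insert 4: 4 bumps 7 from row 1; 7 starts row 2. P = [[4], [7]].
Insert 2: 2 bumps 4 from row 1; 4 bumps 7 from row 2; 7 starts row 3. P = [[2], [4], [7]].
Insert 3: appended to row 1. P = [[2, 3], [4], [7]].
Insert 6: appended to row 1. P = [[2, 3, 6], [4], [7]].
Insert 1: 1 bumps 2 from row 1; 2 bumps 4 from row 2; 4 bumps 7 from row 3; 7 starts row 4. P = [[1, 3, 6], [2], [4], [7]].
Insert 5: 5 bumps 6 from row 1; 6 appends to row 2. P = [[1, 3, 5], [2, 6], [4], [7]].

So P = [[1, 3, 5], [2, 6], [4], [7]], Q = [[1, 4, 5], [2, 7], [3], [6]].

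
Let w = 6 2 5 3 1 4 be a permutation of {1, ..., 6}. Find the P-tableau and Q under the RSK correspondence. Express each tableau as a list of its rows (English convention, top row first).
Insert each entry of the permutation into P by Schensted row insertion, recording in Q the position of each new cell.

Insert 6: appended to row 1. P = [[6]], Q = [[1]].
Insert 2: 2 bumps 6 from row 1; 6 starts row 2. P = [[2], [6]], Q = [[1], [2]].
Insert 5: appended to row 1. P = [[2, 5], [6]], Q = [[1, 3], [2]].
Insert 3: 3 bumps 5 from row 1; 5 bumps 6 from row 2; 6 starts row 3. P = [[2, 3], [5], [6]], Q = [[1, 3], [2], [4]].
Insert 1: 1 bumps 2 from row 1; 2 bumps 5 from row 2; 5 bumps 6 from row 3; 6 starts row 4. P = [[1, 3], [2], [5], [6]], Q = [[1, 3], [2], [4], [5]].
Insert 4: appended to row 1. P = [[1, 3, 4], [2], [5], [6]], Q = [[1, 3, 6], [2], [4], [5]].

So P = [[1, 3, 4], [2], [5], [6]], Q = [[1, 3, 6], [2], [4], [5]].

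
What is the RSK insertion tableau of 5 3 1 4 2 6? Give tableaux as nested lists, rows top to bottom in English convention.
P = [[1, 2, 6], [3, 4], [5]]

Insert 5: appended to row 1. P = [[5]].
Insert 3: 3 bumps 5 from row 1; 5 starts row 2. P = [[3], [5]].
Insert 1: 1 bumps 3 from row 1; 3 bumps 5 from row 2; 5 starts row 3. P = [[1], [3], [5]].
Insert 4: appended to row 1. P = [[1, 4], [3], [5]].
Insert 2: 2 bumps 4 from row 1; 4 appends to row 2. P = [[1, 2], [3, 4], [5]].
Insert 6: appended to row 1. P = [[1, 2, 6], [3, 4], [5]].

So P = [[1, 2, 6], [3, 4], [5]].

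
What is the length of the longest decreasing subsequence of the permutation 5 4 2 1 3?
4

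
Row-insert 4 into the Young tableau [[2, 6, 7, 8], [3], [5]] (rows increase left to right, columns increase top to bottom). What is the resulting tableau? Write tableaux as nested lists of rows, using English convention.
In row 1, 4 replaces 6 (the leftmost entry greater than 4); 6 is bumped to row 2. 6 is appended to row 2. The new tableau is [[2, 4, 7, 8], [3, 6], [5]].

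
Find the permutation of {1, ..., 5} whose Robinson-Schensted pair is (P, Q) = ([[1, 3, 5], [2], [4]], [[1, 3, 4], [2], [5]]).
4 2 3 5 1

Reverse the RSK construction: for i from n down to 1, find the cell of Q containing i, remove the entry at that cell from P, and reverse-bump it up through P; the value ejected from row 1 is w(i).

Step i=5: Q has 5 at row 3, column 1; remove 4 from row 3 of P and reverse-bump: 4 enters row 2 and ejects 2; 2 enters row 1 and ejects 1. So w(5) = 1. P is now [[2, 3, 5], [4]].
Step i=4: Q has 4 at row 1, column 3; remove that cell from P, ejecting 5. So w(4) = 5. P is now [[2, 3], [4]].
Step i=3: Q has 3 at row 1, column 2; remove that cell from P, ejecting 3. So w(3) = 3. P is now [[2], [4]].
Step i=2: Q has 2 at row 2, column 1; remove 4 from row 2 of P and reverse-bump: 4 enters row 1 and ejects 2. So w(2) = 2. P is now [[4]].
Step i=1: Q has 1 at row 1, column 1; remove that cell from P, ejecting 4. So w(1) = 4. P is now [].

So w = 4 2 3 5 1.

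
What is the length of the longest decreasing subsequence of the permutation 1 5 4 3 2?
4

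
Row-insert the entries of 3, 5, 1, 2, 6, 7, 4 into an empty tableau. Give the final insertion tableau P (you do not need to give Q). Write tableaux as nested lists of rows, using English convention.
P = [[1, 2, 4, 7], [3, 5, 6]]

Insert 3: appended to row 1. P = [[3]].
Insert 5: appended to row 1. P = [[3, 5]].
Insert 1: 1 bumps 3 from row 1; 3 starts row 2. P = [[1, 5], [3]].
Insert 2: 2 bumps 5 from row 1; 5 appends to row 2. P = [[1, 2], [3, 5]].
Insert 6: appended to row 1. P = [[1, 2, 6], [3, 5]].
Insert 7: appended to row 1. P = [[1, 2, 6, 7], [3, 5]].
Insert 4: 4 bumps 6 from row 1; 6 appends to row 2. P = [[1, 2, 4, 7], [3, 5, 6]].

So P = [[1, 2, 4, 7], [3, 5, 6]].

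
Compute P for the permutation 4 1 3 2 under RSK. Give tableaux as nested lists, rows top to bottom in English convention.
P = [[1, 2], [3], [4]]

Insert 4: appended to row 1. P = [[4]].
Insert 1: 1 bumps 4 from row 1; 4 starts row 2. P = [[1], [4]].
Insert 3: appended to row 1. P = [[1, 3], [4]].
Insert 2: 2 bumps 3 from row 1; 3 bumps 4 from row 2; 4 starts row 3. P = [[1, 2], [3], [4]].

So P = [[1, 2], [3], [4]].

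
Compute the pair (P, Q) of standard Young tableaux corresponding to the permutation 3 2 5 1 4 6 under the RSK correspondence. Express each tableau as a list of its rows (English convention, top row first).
P = [[1, 4, 6], [2, 5], [3]], Q = [[1, 3, 6], [2, 5], [4]]

Insert each entry of the permutation into P by Schensted row insertion, recording in Q the position of each new cell.

Insert 3: appended to row 1. P = [[3]], Q = [[1]].
Insert 2: 2 bumps 3 from row 1; 3 starts row 2. P = [[2], [3]], Q = [[1], [2]].
Insert 5: appended to row 1. P = [[2, 5], [3]], Q = [[1, 3], [2]].
Insert 1: 1 bumps 2 from row 1; 2 bumps 3 from row 2; 3 starts row 3. P = [[1, 5], [2], [3]], Q = [[1, 3], [2], [4]].
Insert 4: 4 bumps 5 from row 1; 5 appends to row 2. P = [[1, 4], [2, 5], [3]], Q = [[1, 3], [2, 5], [4]].
Insert 6: appended to row 1. P = [[1, 4, 6], [2, 5], [3]], Q = [[1, 3, 6], [2, 5], [4]].

So P = [[1, 4, 6], [2, 5], [3]], Q = [[1, 3, 6], [2, 5], [4]].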